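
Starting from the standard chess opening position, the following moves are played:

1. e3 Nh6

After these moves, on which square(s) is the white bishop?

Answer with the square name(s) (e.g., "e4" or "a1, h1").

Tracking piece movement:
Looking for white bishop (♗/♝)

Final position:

  a b c d e f g h
  ─────────────────
8│♜ ♞ ♝ ♛ ♚ ♝ · ♜│8
7│♟ ♟ ♟ ♟ ♟ ♟ ♟ ♟│7
6│· · · · · · · ♞│6
5│· · · · · · · ·│5
4│· · · · · · · ·│4
3│· · · · ♙ · · ·│3
2│♙ ♙ ♙ ♙ · ♙ ♙ ♙│2
1│♖ ♘ ♗ ♕ ♔ ♗ ♘ ♖│1
  ─────────────────
  a b c d e f g h


c1, f1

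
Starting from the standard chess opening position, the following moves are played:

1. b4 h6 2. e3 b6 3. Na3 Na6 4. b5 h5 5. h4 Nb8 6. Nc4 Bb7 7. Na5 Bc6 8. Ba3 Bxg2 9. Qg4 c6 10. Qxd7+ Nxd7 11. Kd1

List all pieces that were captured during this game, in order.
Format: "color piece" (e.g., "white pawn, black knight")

Tracking captures:
  Bxg2: captured white pawn
  Qxd7+: captured black pawn
  Nxd7: captured white queen

white pawn, black pawn, white queen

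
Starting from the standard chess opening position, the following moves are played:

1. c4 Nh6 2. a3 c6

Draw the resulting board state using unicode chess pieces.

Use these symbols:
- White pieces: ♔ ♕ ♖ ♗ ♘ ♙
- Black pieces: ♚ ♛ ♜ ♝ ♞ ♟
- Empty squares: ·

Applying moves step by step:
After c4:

♜ ♞ ♝ ♛ ♚ ♝ ♞ ♜
♟ ♟ ♟ ♟ ♟ ♟ ♟ ♟
· · · · · · · ·
· · · · · · · ·
· · ♙ · · · · ·
· · · · · · · ·
♙ ♙ · ♙ ♙ ♙ ♙ ♙
♖ ♘ ♗ ♕ ♔ ♗ ♘ ♖


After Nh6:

♜ ♞ ♝ ♛ ♚ ♝ · ♜
♟ ♟ ♟ ♟ ♟ ♟ ♟ ♟
· · · · · · · ♞
· · · · · · · ·
· · ♙ · · · · ·
· · · · · · · ·
♙ ♙ · ♙ ♙ ♙ ♙ ♙
♖ ♘ ♗ ♕ ♔ ♗ ♘ ♖


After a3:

♜ ♞ ♝ ♛ ♚ ♝ · ♜
♟ ♟ ♟ ♟ ♟ ♟ ♟ ♟
· · · · · · · ♞
· · · · · · · ·
· · ♙ · · · · ·
♙ · · · · · · ·
· ♙ · ♙ ♙ ♙ ♙ ♙
♖ ♘ ♗ ♕ ♔ ♗ ♘ ♖


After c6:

♜ ♞ ♝ ♛ ♚ ♝ · ♜
♟ ♟ · ♟ ♟ ♟ ♟ ♟
· · ♟ · · · · ♞
· · · · · · · ·
· · ♙ · · · · ·
♙ · · · · · · ·
· ♙ · ♙ ♙ ♙ ♙ ♙
♖ ♘ ♗ ♕ ♔ ♗ ♘ ♖



  a b c d e f g h
  ─────────────────
8│♜ ♞ ♝ ♛ ♚ ♝ · ♜│8
7│♟ ♟ · ♟ ♟ ♟ ♟ ♟│7
6│· · ♟ · · · · ♞│6
5│· · · · · · · ·│5
4│· · ♙ · · · · ·│4
3│♙ · · · · · · ·│3
2│· ♙ · ♙ ♙ ♙ ♙ ♙│2
1│♖ ♘ ♗ ♕ ♔ ♗ ♘ ♖│1
  ─────────────────
  a b c d e f g h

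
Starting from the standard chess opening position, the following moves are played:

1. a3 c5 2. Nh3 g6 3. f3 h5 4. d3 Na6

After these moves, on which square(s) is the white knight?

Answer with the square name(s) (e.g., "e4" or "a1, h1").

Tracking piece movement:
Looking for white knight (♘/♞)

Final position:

  a b c d e f g h
  ─────────────────
8│♜ · ♝ ♛ ♚ ♝ ♞ ♜│8
7│♟ ♟ · ♟ ♟ ♟ · ·│7
6│♞ · · · · · ♟ ·│6
5│· · ♟ · · · · ♟│5
4│· · · · · · · ·│4
3│♙ · · ♙ · ♙ · ♘│3
2│· ♙ ♙ · ♙ · ♙ ♙│2
1│♖ ♘ ♗ ♕ ♔ ♗ · ♖│1
  ─────────────────
  a b c d e f g h


b1, h3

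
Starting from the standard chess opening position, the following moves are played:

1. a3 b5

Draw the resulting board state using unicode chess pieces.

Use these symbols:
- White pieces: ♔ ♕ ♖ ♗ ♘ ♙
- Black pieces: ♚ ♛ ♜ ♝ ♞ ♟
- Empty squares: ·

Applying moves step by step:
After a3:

♜ ♞ ♝ ♛ ♚ ♝ ♞ ♜
♟ ♟ ♟ ♟ ♟ ♟ ♟ ♟
· · · · · · · ·
· · · · · · · ·
· · · · · · · ·
♙ · · · · · · ·
· ♙ ♙ ♙ ♙ ♙ ♙ ♙
♖ ♘ ♗ ♕ ♔ ♗ ♘ ♖


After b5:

♜ ♞ ♝ ♛ ♚ ♝ ♞ ♜
♟ · ♟ ♟ ♟ ♟ ♟ ♟
· · · · · · · ·
· ♟ · · · · · ·
· · · · · · · ·
♙ · · · · · · ·
· ♙ ♙ ♙ ♙ ♙ ♙ ♙
♖ ♘ ♗ ♕ ♔ ♗ ♘ ♖



  a b c d e f g h
  ─────────────────
8│♜ ♞ ♝ ♛ ♚ ♝ ♞ ♜│8
7│♟ · ♟ ♟ ♟ ♟ ♟ ♟│7
6│· · · · · · · ·│6
5│· ♟ · · · · · ·│5
4│· · · · · · · ·│4
3│♙ · · · · · · ·│3
2│· ♙ ♙ ♙ ♙ ♙ ♙ ♙│2
1│♖ ♘ ♗ ♕ ♔ ♗ ♘ ♖│1
  ─────────────────
  a b c d e f g h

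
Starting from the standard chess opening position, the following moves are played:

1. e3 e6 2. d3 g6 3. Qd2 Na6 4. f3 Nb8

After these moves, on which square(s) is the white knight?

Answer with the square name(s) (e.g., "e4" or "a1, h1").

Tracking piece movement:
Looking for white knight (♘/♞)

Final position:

  a b c d e f g h
  ─────────────────
8│♜ ♞ ♝ ♛ ♚ ♝ ♞ ♜│8
7│♟ ♟ ♟ ♟ · ♟ · ♟│7
6│· · · · ♟ · ♟ ·│6
5│· · · · · · · ·│5
4│· · · · · · · ·│4
3│· · · ♙ ♙ ♙ · ·│3
2│♙ ♙ ♙ ♕ · · ♙ ♙│2
1│♖ ♘ ♗ · ♔ ♗ ♘ ♖│1
  ─────────────────
  a b c d e f g h


b1, g1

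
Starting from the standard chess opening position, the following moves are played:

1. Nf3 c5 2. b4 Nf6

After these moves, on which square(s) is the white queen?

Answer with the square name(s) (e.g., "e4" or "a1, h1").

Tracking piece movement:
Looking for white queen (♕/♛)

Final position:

  a b c d e f g h
  ─────────────────
8│♜ ♞ ♝ ♛ ♚ ♝ · ♜│8
7│♟ ♟ · ♟ ♟ ♟ ♟ ♟│7
6│· · · · · ♞ · ·│6
5│· · ♟ · · · · ·│5
4│· ♙ · · · · · ·│4
3│· · · · · ♘ · ·│3
2│♙ · ♙ ♙ ♙ ♙ ♙ ♙│2
1│♖ ♘ ♗ ♕ ♔ ♗ · ♖│1
  ─────────────────
  a b c d e f g h


d1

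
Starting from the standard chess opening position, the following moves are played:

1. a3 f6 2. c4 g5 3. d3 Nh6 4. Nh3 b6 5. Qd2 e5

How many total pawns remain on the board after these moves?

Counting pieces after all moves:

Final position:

  a b c d e f g h
  ─────────────────
8│♜ ♞ ♝ ♛ ♚ ♝ · ♜│8
7│♟ · ♟ ♟ · · · ♟│7
6│· ♟ · · · ♟ · ♞│6
5│· · · · ♟ · ♟ ·│5
4│· · ♙ · · · · ·│4
3│♙ · · ♙ · · · ♘│3
2│· ♙ · ♕ ♙ ♙ ♙ ♙│2
1│♖ ♘ ♗ · ♔ ♗ · ♖│1
  ─────────────────
  a b c d e f g h


16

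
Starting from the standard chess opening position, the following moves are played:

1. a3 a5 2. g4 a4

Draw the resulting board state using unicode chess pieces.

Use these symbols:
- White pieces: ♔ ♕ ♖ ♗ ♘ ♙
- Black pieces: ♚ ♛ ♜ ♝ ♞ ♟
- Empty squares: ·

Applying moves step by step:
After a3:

♜ ♞ ♝ ♛ ♚ ♝ ♞ ♜
♟ ♟ ♟ ♟ ♟ ♟ ♟ ♟
· · · · · · · ·
· · · · · · · ·
· · · · · · · ·
♙ · · · · · · ·
· ♙ ♙ ♙ ♙ ♙ ♙ ♙
♖ ♘ ♗ ♕ ♔ ♗ ♘ ♖


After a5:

♜ ♞ ♝ ♛ ♚ ♝ ♞ ♜
· ♟ ♟ ♟ ♟ ♟ ♟ ♟
· · · · · · · ·
♟ · · · · · · ·
· · · · · · · ·
♙ · · · · · · ·
· ♙ ♙ ♙ ♙ ♙ ♙ ♙
♖ ♘ ♗ ♕ ♔ ♗ ♘ ♖


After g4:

♜ ♞ ♝ ♛ ♚ ♝ ♞ ♜
· ♟ ♟ ♟ ♟ ♟ ♟ ♟
· · · · · · · ·
♟ · · · · · · ·
· · · · · · ♙ ·
♙ · · · · · · ·
· ♙ ♙ ♙ ♙ ♙ · ♙
♖ ♘ ♗ ♕ ♔ ♗ ♘ ♖


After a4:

♜ ♞ ♝ ♛ ♚ ♝ ♞ ♜
· ♟ ♟ ♟ ♟ ♟ ♟ ♟
· · · · · · · ·
· · · · · · · ·
♟ · · · · · ♙ ·
♙ · · · · · · ·
· ♙ ♙ ♙ ♙ ♙ · ♙
♖ ♘ ♗ ♕ ♔ ♗ ♘ ♖



  a b c d e f g h
  ─────────────────
8│♜ ♞ ♝ ♛ ♚ ♝ ♞ ♜│8
7│· ♟ ♟ ♟ ♟ ♟ ♟ ♟│7
6│· · · · · · · ·│6
5│· · · · · · · ·│5
4│♟ · · · · · ♙ ·│4
3│♙ · · · · · · ·│3
2│· ♙ ♙ ♙ ♙ ♙ · ♙│2
1│♖ ♘ ♗ ♕ ♔ ♗ ♘ ♖│1
  ─────────────────
  a b c d e f g h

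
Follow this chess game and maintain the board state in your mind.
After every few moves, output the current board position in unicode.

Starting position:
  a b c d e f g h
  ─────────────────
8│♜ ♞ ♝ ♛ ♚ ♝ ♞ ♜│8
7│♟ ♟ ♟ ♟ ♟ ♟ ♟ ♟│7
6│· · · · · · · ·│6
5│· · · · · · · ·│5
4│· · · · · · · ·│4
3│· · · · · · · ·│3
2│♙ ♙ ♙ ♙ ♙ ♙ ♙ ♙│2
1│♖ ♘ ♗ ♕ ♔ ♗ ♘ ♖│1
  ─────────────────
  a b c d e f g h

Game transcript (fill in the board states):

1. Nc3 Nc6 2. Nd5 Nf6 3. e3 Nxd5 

  a b c d e f g h
  ─────────────────
8│♜ · ♝ ♛ ♚ ♝ · ♜│8
7│♟ ♟ ♟ ♟ ♟ ♟ ♟ ♟│7
6│· · ♞ · · · · ·│6
5│· · · ♞ · · · ·│5
4│· · · · · · · ·│4
3│· · · · ♙ · · ·│3
2│♙ ♙ ♙ ♙ · ♙ ♙ ♙│2
1│♖ · ♗ ♕ ♔ ♗ ♘ ♖│1
  ─────────────────
  a b c d e f g h

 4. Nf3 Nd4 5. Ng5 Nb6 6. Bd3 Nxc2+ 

  a b c d e f g h
  ─────────────────
8│♜ · ♝ ♛ ♚ ♝ · ♜│8
7│♟ ♟ ♟ ♟ ♟ ♟ ♟ ♟│7
6│· ♞ · · · · · ·│6
5│· · · · · · ♘ ·│5
4│· · · · · · · ·│4
3│· · · ♗ ♙ · · ·│3
2│♙ ♙ ♞ ♙ · ♙ ♙ ♙│2
1│♖ · ♗ ♕ ♔ · · ♖│1
  ─────────────────
  a b c d e f g h

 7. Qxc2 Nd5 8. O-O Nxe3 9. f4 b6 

  a b c d e f g h
  ─────────────────
8│♜ · ♝ ♛ ♚ ♝ · ♜│8
7│♟ · ♟ ♟ ♟ ♟ ♟ ♟│7
6│· ♟ · · · · · ·│6
5│· · · · · · ♘ ·│5
4│· · · · · ♙ · ·│4
3│· · · ♗ ♞ · · ·│3
2│♙ ♙ ♕ ♙ · · ♙ ♙│2
1│♖ · ♗ · · ♖ ♔ ·│1
  ─────────────────
  a b c d e f g h

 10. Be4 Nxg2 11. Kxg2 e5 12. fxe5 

  a b c d e f g h
  ─────────────────
8│♜ · ♝ ♛ ♚ ♝ · ♜│8
7│♟ · ♟ ♟ · ♟ ♟ ♟│7
6│· ♟ · · · · · ·│6
5│· · · · ♙ · ♘ ·│5
4│· · · · ♗ · · ·│4
3│· · · · · · · ·│3
2│♙ ♙ ♕ ♙ · · ♔ ♙│2
1│♖ · ♗ · · ♖ · ·│1
  ─────────────────
  a b c d e f g h


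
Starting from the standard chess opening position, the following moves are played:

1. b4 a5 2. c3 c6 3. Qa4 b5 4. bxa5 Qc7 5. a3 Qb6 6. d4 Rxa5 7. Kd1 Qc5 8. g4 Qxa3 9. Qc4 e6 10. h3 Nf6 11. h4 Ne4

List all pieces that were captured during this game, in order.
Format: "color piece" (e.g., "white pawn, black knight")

Tracking captures:
  bxa5: captured black pawn
  Rxa5: captured white pawn
  Qxa3: captured white pawn

black pawn, white pawn, white pawn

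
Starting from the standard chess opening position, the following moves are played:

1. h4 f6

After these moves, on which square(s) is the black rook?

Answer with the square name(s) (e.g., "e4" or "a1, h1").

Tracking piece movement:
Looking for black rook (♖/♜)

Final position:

  a b c d e f g h
  ─────────────────
8│♜ ♞ ♝ ♛ ♚ ♝ ♞ ♜│8
7│♟ ♟ ♟ ♟ ♟ · ♟ ♟│7
6│· · · · · ♟ · ·│6
5│· · · · · · · ·│5
4│· · · · · · · ♙│4
3│· · · · · · · ·│3
2│♙ ♙ ♙ ♙ ♙ ♙ ♙ ·│2
1│♖ ♘ ♗ ♕ ♔ ♗ ♘ ♖│1
  ─────────────────
  a b c d e f g h


a8, h8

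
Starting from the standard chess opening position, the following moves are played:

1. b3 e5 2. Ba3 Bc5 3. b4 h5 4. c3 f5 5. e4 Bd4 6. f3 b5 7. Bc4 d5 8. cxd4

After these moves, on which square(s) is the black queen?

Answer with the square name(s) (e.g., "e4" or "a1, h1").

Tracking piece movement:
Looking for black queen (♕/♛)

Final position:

  a b c d e f g h
  ─────────────────
8│♜ ♞ ♝ ♛ ♚ · ♞ ♜│8
7│♟ · ♟ · · · ♟ ·│7
6│· · · · · · · ·│6
5│· ♟ · ♟ ♟ ♟ · ♟│5
4│· ♙ ♗ ♙ ♙ · · ·│4
3│♗ · · · · ♙ · ·│3
2│♙ · · ♙ · · ♙ ♙│2
1│♖ ♘ · ♕ ♔ · ♘ ♖│1
  ─────────────────
  a b c d e f g h


d8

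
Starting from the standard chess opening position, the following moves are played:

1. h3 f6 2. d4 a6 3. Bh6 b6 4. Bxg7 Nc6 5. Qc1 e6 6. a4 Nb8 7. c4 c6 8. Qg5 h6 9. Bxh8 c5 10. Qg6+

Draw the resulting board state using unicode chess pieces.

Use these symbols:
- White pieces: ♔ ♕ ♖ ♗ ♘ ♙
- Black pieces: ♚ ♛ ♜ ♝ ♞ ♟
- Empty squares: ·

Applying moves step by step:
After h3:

♜ ♞ ♝ ♛ ♚ ♝ ♞ ♜
♟ ♟ ♟ ♟ ♟ ♟ ♟ ♟
· · · · · · · ·
· · · · · · · ·
· · · · · · · ·
· · · · · · · ♙
♙ ♙ ♙ ♙ ♙ ♙ ♙ ·
♖ ♘ ♗ ♕ ♔ ♗ ♘ ♖


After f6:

♜ ♞ ♝ ♛ ♚ ♝ ♞ ♜
♟ ♟ ♟ ♟ ♟ · ♟ ♟
· · · · · ♟ · ·
· · · · · · · ·
· · · · · · · ·
· · · · · · · ♙
♙ ♙ ♙ ♙ ♙ ♙ ♙ ·
♖ ♘ ♗ ♕ ♔ ♗ ♘ ♖


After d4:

♜ ♞ ♝ ♛ ♚ ♝ ♞ ♜
♟ ♟ ♟ ♟ ♟ · ♟ ♟
· · · · · ♟ · ·
· · · · · · · ·
· · · ♙ · · · ·
· · · · · · · ♙
♙ ♙ ♙ · ♙ ♙ ♙ ·
♖ ♘ ♗ ♕ ♔ ♗ ♘ ♖


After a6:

♜ ♞ ♝ ♛ ♚ ♝ ♞ ♜
· ♟ ♟ ♟ ♟ · ♟ ♟
♟ · · · · ♟ · ·
· · · · · · · ·
· · · ♙ · · · ·
· · · · · · · ♙
♙ ♙ ♙ · ♙ ♙ ♙ ·
♖ ♘ ♗ ♕ ♔ ♗ ♘ ♖


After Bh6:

♜ ♞ ♝ ♛ ♚ ♝ ♞ ♜
· ♟ ♟ ♟ ♟ · ♟ ♟
♟ · · · · ♟ · ♗
· · · · · · · ·
· · · ♙ · · · ·
· · · · · · · ♙
♙ ♙ ♙ · ♙ ♙ ♙ ·
♖ ♘ · ♕ ♔ ♗ ♘ ♖


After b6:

♜ ♞ ♝ ♛ ♚ ♝ ♞ ♜
· · ♟ ♟ ♟ · ♟ ♟
♟ ♟ · · · ♟ · ♗
· · · · · · · ·
· · · ♙ · · · ·
· · · · · · · ♙
♙ ♙ ♙ · ♙ ♙ ♙ ·
♖ ♘ · ♕ ♔ ♗ ♘ ♖


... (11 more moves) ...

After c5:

♜ ♞ ♝ ♛ ♚ ♝ ♞ ♗
· · · ♟ · · · ·
♟ ♟ · · ♟ ♟ · ♟
· · ♟ · · · ♕ ·
♙ · ♙ ♙ · · · ·
· · · · · · · ♙
· ♙ · · ♙ ♙ ♙ ·
♖ ♘ · · ♔ ♗ ♘ ♖


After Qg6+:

♜ ♞ ♝ ♛ ♚ ♝ ♞ ♗
· · · ♟ · · · ·
♟ ♟ · · ♟ ♟ ♕ ♟
· · ♟ · · · · ·
♙ · ♙ ♙ · · · ·
· · · · · · · ♙
· ♙ · · ♙ ♙ ♙ ·
♖ ♘ · · ♔ ♗ ♘ ♖



  a b c d e f g h
  ─────────────────
8│♜ ♞ ♝ ♛ ♚ ♝ ♞ ♗│8
7│· · · ♟ · · · ·│7
6│♟ ♟ · · ♟ ♟ ♕ ♟│6
5│· · ♟ · · · · ·│5
4│♙ · ♙ ♙ · · · ·│4
3│· · · · · · · ♙│3
2│· ♙ · · ♙ ♙ ♙ ·│2
1│♖ ♘ · · ♔ ♗ ♘ ♖│1
  ─────────────────
  a b c d e f g h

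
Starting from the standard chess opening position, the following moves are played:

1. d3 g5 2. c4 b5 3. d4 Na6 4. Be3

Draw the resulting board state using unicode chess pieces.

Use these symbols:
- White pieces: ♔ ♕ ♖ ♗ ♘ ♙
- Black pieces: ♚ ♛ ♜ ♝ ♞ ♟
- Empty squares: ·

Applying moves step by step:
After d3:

♜ ♞ ♝ ♛ ♚ ♝ ♞ ♜
♟ ♟ ♟ ♟ ♟ ♟ ♟ ♟
· · · · · · · ·
· · · · · · · ·
· · · · · · · ·
· · · ♙ · · · ·
♙ ♙ ♙ · ♙ ♙ ♙ ♙
♖ ♘ ♗ ♕ ♔ ♗ ♘ ♖


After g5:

♜ ♞ ♝ ♛ ♚ ♝ ♞ ♜
♟ ♟ ♟ ♟ ♟ ♟ · ♟
· · · · · · · ·
· · · · · · ♟ ·
· · · · · · · ·
· · · ♙ · · · ·
♙ ♙ ♙ · ♙ ♙ ♙ ♙
♖ ♘ ♗ ♕ ♔ ♗ ♘ ♖


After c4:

♜ ♞ ♝ ♛ ♚ ♝ ♞ ♜
♟ ♟ ♟ ♟ ♟ ♟ · ♟
· · · · · · · ·
· · · · · · ♟ ·
· · ♙ · · · · ·
· · · ♙ · · · ·
♙ ♙ · · ♙ ♙ ♙ ♙
♖ ♘ ♗ ♕ ♔ ♗ ♘ ♖


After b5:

♜ ♞ ♝ ♛ ♚ ♝ ♞ ♜
♟ · ♟ ♟ ♟ ♟ · ♟
· · · · · · · ·
· ♟ · · · · ♟ ·
· · ♙ · · · · ·
· · · ♙ · · · ·
♙ ♙ · · ♙ ♙ ♙ ♙
♖ ♘ ♗ ♕ ♔ ♗ ♘ ♖


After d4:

♜ ♞ ♝ ♛ ♚ ♝ ♞ ♜
♟ · ♟ ♟ ♟ ♟ · ♟
· · · · · · · ·
· ♟ · · · · ♟ ·
· · ♙ ♙ · · · ·
· · · · · · · ·
♙ ♙ · · ♙ ♙ ♙ ♙
♖ ♘ ♗ ♕ ♔ ♗ ♘ ♖


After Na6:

♜ · ♝ ♛ ♚ ♝ ♞ ♜
♟ · ♟ ♟ ♟ ♟ · ♟
♞ · · · · · · ·
· ♟ · · · · ♟ ·
· · ♙ ♙ · · · ·
· · · · · · · ·
♙ ♙ · · ♙ ♙ ♙ ♙
♖ ♘ ♗ ♕ ♔ ♗ ♘ ♖


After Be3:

♜ · ♝ ♛ ♚ ♝ ♞ ♜
♟ · ♟ ♟ ♟ ♟ · ♟
♞ · · · · · · ·
· ♟ · · · · ♟ ·
· · ♙ ♙ · · · ·
· · · · ♗ · · ·
♙ ♙ · · ♙ ♙ ♙ ♙
♖ ♘ · ♕ ♔ ♗ ♘ ♖



  a b c d e f g h
  ─────────────────
8│♜ · ♝ ♛ ♚ ♝ ♞ ♜│8
7│♟ · ♟ ♟ ♟ ♟ · ♟│7
6│♞ · · · · · · ·│6
5│· ♟ · · · · ♟ ·│5
4│· · ♙ ♙ · · · ·│4
3│· · · · ♗ · · ·│3
2│♙ ♙ · · ♙ ♙ ♙ ♙│2
1│♖ ♘ · ♕ ♔ ♗ ♘ ♖│1
  ─────────────────
  a b c d e f g h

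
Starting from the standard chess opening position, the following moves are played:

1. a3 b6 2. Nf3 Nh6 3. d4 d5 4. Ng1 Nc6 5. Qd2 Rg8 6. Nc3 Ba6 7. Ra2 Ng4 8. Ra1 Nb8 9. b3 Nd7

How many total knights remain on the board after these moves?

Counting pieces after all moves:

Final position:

  a b c d e f g h
  ─────────────────
8│♜ · · ♛ ♚ ♝ ♜ ·│8
7│♟ · ♟ ♞ ♟ ♟ ♟ ♟│7
6│♝ ♟ · · · · · ·│6
5│· · · ♟ · · · ·│5
4│· · · ♙ · · ♞ ·│4
3│♙ ♙ ♘ · · · · ·│3
2│· · ♙ ♕ ♙ ♙ ♙ ♙│2
1│♖ · ♗ · ♔ ♗ ♘ ♖│1
  ─────────────────
  a b c d e f g h


4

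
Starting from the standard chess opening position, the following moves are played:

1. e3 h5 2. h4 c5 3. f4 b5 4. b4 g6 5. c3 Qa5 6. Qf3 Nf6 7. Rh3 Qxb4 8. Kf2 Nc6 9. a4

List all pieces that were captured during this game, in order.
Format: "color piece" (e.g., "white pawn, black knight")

Tracking captures:
  Qxb4: captured white pawn

white pawn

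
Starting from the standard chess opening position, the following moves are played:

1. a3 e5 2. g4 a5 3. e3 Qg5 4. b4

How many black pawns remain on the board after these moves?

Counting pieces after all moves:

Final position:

  a b c d e f g h
  ─────────────────
8│♜ ♞ ♝ · ♚ ♝ ♞ ♜│8
7│· ♟ ♟ ♟ · ♟ ♟ ♟│7
6│· · · · · · · ·│6
5│♟ · · · ♟ · ♛ ·│5
4│· ♙ · · · · ♙ ·│4
3│♙ · · · ♙ · · ·│3
2│· · ♙ ♙ · ♙ · ♙│2
1│♖ ♘ ♗ ♕ ♔ ♗ ♘ ♖│1
  ─────────────────
  a b c d e f g h


8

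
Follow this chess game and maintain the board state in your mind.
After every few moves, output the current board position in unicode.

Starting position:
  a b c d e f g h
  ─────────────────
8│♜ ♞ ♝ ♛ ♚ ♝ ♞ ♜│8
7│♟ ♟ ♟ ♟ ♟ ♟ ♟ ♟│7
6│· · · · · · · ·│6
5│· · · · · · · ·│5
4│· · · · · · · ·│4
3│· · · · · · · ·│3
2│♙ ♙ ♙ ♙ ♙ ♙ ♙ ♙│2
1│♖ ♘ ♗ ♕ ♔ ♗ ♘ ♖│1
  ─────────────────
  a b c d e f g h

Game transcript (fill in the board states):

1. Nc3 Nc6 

  a b c d e f g h
  ─────────────────
8│♜ · ♝ ♛ ♚ ♝ ♞ ♜│8
7│♟ ♟ ♟ ♟ ♟ ♟ ♟ ♟│7
6│· · ♞ · · · · ·│6
5│· · · · · · · ·│5
4│· · · · · · · ·│4
3│· · ♘ · · · · ·│3
2│♙ ♙ ♙ ♙ ♙ ♙ ♙ ♙│2
1│♖ · ♗ ♕ ♔ ♗ ♘ ♖│1
  ─────────────────
  a b c d e f g h

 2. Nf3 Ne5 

  a b c d e f g h
  ─────────────────
8│♜ · ♝ ♛ ♚ ♝ ♞ ♜│8
7│♟ ♟ ♟ ♟ ♟ ♟ ♟ ♟│7
6│· · · · · · · ·│6
5│· · · · ♞ · · ·│5
4│· · · · · · · ·│4
3│· · ♘ · · ♘ · ·│3
2│♙ ♙ ♙ ♙ ♙ ♙ ♙ ♙│2
1│♖ · ♗ ♕ ♔ ♗ · ♖│1
  ─────────────────
  a b c d e f g h

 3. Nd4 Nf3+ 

  a b c d e f g h
  ─────────────────
8│♜ · ♝ ♛ ♚ ♝ ♞ ♜│8
7│♟ ♟ ♟ ♟ ♟ ♟ ♟ ♟│7
6│· · · · · · · ·│6
5│· · · · · · · ·│5
4│· · · ♘ · · · ·│4
3│· · ♘ · · ♞ · ·│3
2│♙ ♙ ♙ ♙ ♙ ♙ ♙ ♙│2
1│♖ · ♗ ♕ ♔ ♗ · ♖│1
  ─────────────────
  a b c d e f g h

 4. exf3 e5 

  a b c d e f g h
  ─────────────────
8│♜ · ♝ ♛ ♚ ♝ ♞ ♜│8
7│♟ ♟ ♟ ♟ · ♟ ♟ ♟│7
6│· · · · · · · ·│6
5│· · · · ♟ · · ·│5
4│· · · ♘ · · · ·│4
3│· · ♘ · · ♙ · ·│3
2│♙ ♙ ♙ ♙ · ♙ ♙ ♙│2
1│♖ · ♗ ♕ ♔ ♗ · ♖│1
  ─────────────────
  a b c d e f g h

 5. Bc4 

  a b c d e f g h
  ─────────────────
8│♜ · ♝ ♛ ♚ ♝ ♞ ♜│8
7│♟ ♟ ♟ ♟ · ♟ ♟ ♟│7
6│· · · · · · · ·│6
5│· · · · ♟ · · ·│5
4│· · ♗ ♘ · · · ·│4
3│· · ♘ · · ♙ · ·│3
2│♙ ♙ ♙ ♙ · ♙ ♙ ♙│2
1│♖ · ♗ ♕ ♔ · · ♖│1
  ─────────────────
  a b c d e f g h


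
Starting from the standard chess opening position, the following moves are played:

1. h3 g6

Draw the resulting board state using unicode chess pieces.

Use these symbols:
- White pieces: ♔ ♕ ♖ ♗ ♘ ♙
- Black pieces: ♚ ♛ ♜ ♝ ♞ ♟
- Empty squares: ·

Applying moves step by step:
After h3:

♜ ♞ ♝ ♛ ♚ ♝ ♞ ♜
♟ ♟ ♟ ♟ ♟ ♟ ♟ ♟
· · · · · · · ·
· · · · · · · ·
· · · · · · · ·
· · · · · · · ♙
♙ ♙ ♙ ♙ ♙ ♙ ♙ ·
♖ ♘ ♗ ♕ ♔ ♗ ♘ ♖


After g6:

♜ ♞ ♝ ♛ ♚ ♝ ♞ ♜
♟ ♟ ♟ ♟ ♟ ♟ · ♟
· · · · · · ♟ ·
· · · · · · · ·
· · · · · · · ·
· · · · · · · ♙
♙ ♙ ♙ ♙ ♙ ♙ ♙ ·
♖ ♘ ♗ ♕ ♔ ♗ ♘ ♖



  a b c d e f g h
  ─────────────────
8│♜ ♞ ♝ ♛ ♚ ♝ ♞ ♜│8
7│♟ ♟ ♟ ♟ ♟ ♟ · ♟│7
6│· · · · · · ♟ ·│6
5│· · · · · · · ·│5
4│· · · · · · · ·│4
3│· · · · · · · ♙│3
2│♙ ♙ ♙ ♙ ♙ ♙ ♙ ·│2
1│♖ ♘ ♗ ♕ ♔ ♗ ♘ ♖│1
  ─────────────────
  a b c d e f g h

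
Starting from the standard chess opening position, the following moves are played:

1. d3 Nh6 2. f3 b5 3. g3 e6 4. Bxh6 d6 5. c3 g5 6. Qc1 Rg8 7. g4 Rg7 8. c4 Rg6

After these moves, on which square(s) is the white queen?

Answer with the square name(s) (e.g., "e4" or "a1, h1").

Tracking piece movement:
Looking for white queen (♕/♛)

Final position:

  a b c d e f g h
  ─────────────────
8│♜ ♞ ♝ ♛ ♚ ♝ · ·│8
7│♟ · ♟ · · ♟ · ♟│7
6│· · · ♟ ♟ · ♜ ♗│6
5│· ♟ · · · · ♟ ·│5
4│· · ♙ · · · ♙ ·│4
3│· · · ♙ · ♙ · ·│3
2│♙ ♙ · · ♙ · · ♙│2
1│♖ ♘ ♕ · ♔ ♗ ♘ ♖│1
  ─────────────────
  a b c d e f g h


c1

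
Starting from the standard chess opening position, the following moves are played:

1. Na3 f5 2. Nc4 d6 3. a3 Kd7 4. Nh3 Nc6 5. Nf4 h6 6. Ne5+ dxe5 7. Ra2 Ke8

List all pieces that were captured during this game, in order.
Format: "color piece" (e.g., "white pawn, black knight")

Tracking captures:
  dxe5: captured white knight

white knight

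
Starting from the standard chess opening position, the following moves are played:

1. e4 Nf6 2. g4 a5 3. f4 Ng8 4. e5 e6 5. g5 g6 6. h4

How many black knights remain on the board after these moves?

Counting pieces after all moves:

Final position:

  a b c d e f g h
  ─────────────────
8│♜ ♞ ♝ ♛ ♚ ♝ ♞ ♜│8
7│· ♟ ♟ ♟ · ♟ · ♟│7
6│· · · · ♟ · ♟ ·│6
5│♟ · · · ♙ · ♙ ·│5
4│· · · · · ♙ · ♙│4
3│· · · · · · · ·│3
2│♙ ♙ ♙ ♙ · · · ·│2
1│♖ ♘ ♗ ♕ ♔ ♗ ♘ ♖│1
  ─────────────────
  a b c d e f g h


2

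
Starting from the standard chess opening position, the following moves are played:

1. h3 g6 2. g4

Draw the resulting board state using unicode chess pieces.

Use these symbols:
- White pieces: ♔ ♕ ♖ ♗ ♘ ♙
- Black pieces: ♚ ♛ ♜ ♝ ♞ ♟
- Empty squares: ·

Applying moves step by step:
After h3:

♜ ♞ ♝ ♛ ♚ ♝ ♞ ♜
♟ ♟ ♟ ♟ ♟ ♟ ♟ ♟
· · · · · · · ·
· · · · · · · ·
· · · · · · · ·
· · · · · · · ♙
♙ ♙ ♙ ♙ ♙ ♙ ♙ ·
♖ ♘ ♗ ♕ ♔ ♗ ♘ ♖


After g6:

♜ ♞ ♝ ♛ ♚ ♝ ♞ ♜
♟ ♟ ♟ ♟ ♟ ♟ · ♟
· · · · · · ♟ ·
· · · · · · · ·
· · · · · · · ·
· · · · · · · ♙
♙ ♙ ♙ ♙ ♙ ♙ ♙ ·
♖ ♘ ♗ ♕ ♔ ♗ ♘ ♖


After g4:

♜ ♞ ♝ ♛ ♚ ♝ ♞ ♜
♟ ♟ ♟ ♟ ♟ ♟ · ♟
· · · · · · ♟ ·
· · · · · · · ·
· · · · · · ♙ ·
· · · · · · · ♙
♙ ♙ ♙ ♙ ♙ ♙ · ·
♖ ♘ ♗ ♕ ♔ ♗ ♘ ♖



  a b c d e f g h
  ─────────────────
8│♜ ♞ ♝ ♛ ♚ ♝ ♞ ♜│8
7│♟ ♟ ♟ ♟ ♟ ♟ · ♟│7
6│· · · · · · ♟ ·│6
5│· · · · · · · ·│5
4│· · · · · · ♙ ·│4
3│· · · · · · · ♙│3
2│♙ ♙ ♙ ♙ ♙ ♙ · ·│2
1│♖ ♘ ♗ ♕ ♔ ♗ ♘ ♖│1
  ─────────────────
  a b c d e f g h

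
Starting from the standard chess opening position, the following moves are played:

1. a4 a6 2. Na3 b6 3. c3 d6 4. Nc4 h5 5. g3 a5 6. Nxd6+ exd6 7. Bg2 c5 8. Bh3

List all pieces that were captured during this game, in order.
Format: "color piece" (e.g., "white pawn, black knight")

Tracking captures:
  Nxd6+: captured black pawn
  exd6: captured white knight

black pawn, white knight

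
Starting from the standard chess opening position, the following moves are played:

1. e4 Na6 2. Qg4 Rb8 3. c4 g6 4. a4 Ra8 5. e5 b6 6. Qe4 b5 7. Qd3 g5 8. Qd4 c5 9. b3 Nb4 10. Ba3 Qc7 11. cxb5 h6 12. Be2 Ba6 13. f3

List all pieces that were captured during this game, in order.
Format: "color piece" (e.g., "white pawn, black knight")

Tracking captures:
  cxb5: captured black pawn

black pawn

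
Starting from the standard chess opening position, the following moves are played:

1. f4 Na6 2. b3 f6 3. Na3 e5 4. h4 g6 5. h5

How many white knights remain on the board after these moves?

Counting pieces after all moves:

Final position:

  a b c d e f g h
  ─────────────────
8│♜ · ♝ ♛ ♚ ♝ ♞ ♜│8
7│♟ ♟ ♟ ♟ · · · ♟│7
6│♞ · · · · ♟ ♟ ·│6
5│· · · · ♟ · · ♙│5
4│· · · · · ♙ · ·│4
3│♘ ♙ · · · · · ·│3
2│♙ · ♙ ♙ ♙ · ♙ ·│2
1│♖ · ♗ ♕ ♔ ♗ ♘ ♖│1
  ─────────────────
  a b c d e f g h


2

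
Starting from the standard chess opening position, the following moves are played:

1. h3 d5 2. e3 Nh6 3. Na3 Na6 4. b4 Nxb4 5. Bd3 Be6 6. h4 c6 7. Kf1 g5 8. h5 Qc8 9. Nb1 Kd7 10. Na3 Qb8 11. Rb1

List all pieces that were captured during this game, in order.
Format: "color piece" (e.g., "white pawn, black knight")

Tracking captures:
  Nxb4: captured white pawn

white pawn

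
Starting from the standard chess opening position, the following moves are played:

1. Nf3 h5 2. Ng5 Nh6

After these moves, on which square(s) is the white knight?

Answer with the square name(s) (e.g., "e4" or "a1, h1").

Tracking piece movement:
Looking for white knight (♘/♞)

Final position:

  a b c d e f g h
  ─────────────────
8│♜ ♞ ♝ ♛ ♚ ♝ · ♜│8
7│♟ ♟ ♟ ♟ ♟ ♟ ♟ ·│7
6│· · · · · · · ♞│6
5│· · · · · · ♘ ♟│5
4│· · · · · · · ·│4
3│· · · · · · · ·│3
2│♙ ♙ ♙ ♙ ♙ ♙ ♙ ♙│2
1│♖ ♘ ♗ ♕ ♔ ♗ · ♖│1
  ─────────────────
  a b c d e f g h


b1, g5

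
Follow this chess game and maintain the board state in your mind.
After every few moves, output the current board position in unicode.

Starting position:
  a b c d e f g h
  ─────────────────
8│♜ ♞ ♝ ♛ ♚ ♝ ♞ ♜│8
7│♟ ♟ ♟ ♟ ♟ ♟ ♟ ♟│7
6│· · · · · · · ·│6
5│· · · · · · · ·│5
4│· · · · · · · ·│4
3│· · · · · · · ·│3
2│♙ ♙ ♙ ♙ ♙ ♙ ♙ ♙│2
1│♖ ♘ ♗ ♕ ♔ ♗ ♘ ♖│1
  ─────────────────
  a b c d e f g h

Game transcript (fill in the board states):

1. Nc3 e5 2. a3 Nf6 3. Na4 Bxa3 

  a b c d e f g h
  ─────────────────
8│♜ ♞ ♝ ♛ ♚ · · ♜│8
7│♟ ♟ ♟ ♟ · ♟ ♟ ♟│7
6│· · · · · ♞ · ·│6
5│· · · · ♟ · · ·│5
4│♘ · · · · · · ·│4
3│♝ · · · · · · ·│3
2│· ♙ ♙ ♙ ♙ ♙ ♙ ♙│2
1│♖ · ♗ ♕ ♔ ♗ ♘ ♖│1
  ─────────────────
  a b c d e f g h

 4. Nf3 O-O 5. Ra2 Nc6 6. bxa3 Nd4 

  a b c d e f g h
  ─────────────────
8│♜ · ♝ ♛ · ♜ ♚ ·│8
7│♟ ♟ ♟ ♟ · ♟ ♟ ♟│7
6│· · · · · ♞ · ·│6
5│· · · · ♟ · · ·│5
4│♘ · · ♞ · · · ·│4
3│♙ · · · · ♘ · ·│3
2│♖ · ♙ ♙ ♙ ♙ ♙ ♙│2
1│· · ♗ ♕ ♔ ♗ · ♖│1
  ─────────────────
  a b c d e f g h

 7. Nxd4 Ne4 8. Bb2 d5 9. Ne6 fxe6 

  a b c d e f g h
  ─────────────────
8│♜ · ♝ ♛ · ♜ ♚ ·│8
7│♟ ♟ ♟ · · · ♟ ♟│7
6│· · · · ♟ · · ·│6
5│· · · ♟ ♟ · · ·│5
4│♘ · · · ♞ · · ·│4
3│♙ · · · · · · ·│3
2│♖ ♗ ♙ ♙ ♙ ♙ ♙ ♙│2
1│· · · ♕ ♔ ♗ · ♖│1
  ─────────────────
  a b c d e f g h

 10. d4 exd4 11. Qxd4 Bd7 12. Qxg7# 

  a b c d e f g h
  ─────────────────
8│♜ · · ♛ · ♜ ♚ ·│8
7│♟ ♟ ♟ ♝ · · ♕ ♟│7
6│· · · · ♟ · · ·│6
5│· · · ♟ · · · ·│5
4│♘ · · · ♞ · · ·│4
3│♙ · · · · · · ·│3
2│♖ ♗ ♙ · ♙ ♙ ♙ ♙│2
1│· · · · ♔ ♗ · ♖│1
  ─────────────────
  a b c d e f g h


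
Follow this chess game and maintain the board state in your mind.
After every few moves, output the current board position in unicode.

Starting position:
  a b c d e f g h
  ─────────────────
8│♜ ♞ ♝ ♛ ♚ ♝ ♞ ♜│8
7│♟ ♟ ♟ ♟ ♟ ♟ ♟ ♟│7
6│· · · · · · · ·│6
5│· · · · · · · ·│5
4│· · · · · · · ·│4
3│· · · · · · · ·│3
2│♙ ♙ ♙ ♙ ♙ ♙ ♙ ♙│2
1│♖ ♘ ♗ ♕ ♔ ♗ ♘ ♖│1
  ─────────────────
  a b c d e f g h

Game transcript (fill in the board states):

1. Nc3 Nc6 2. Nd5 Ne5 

  a b c d e f g h
  ─────────────────
8│♜ · ♝ ♛ ♚ ♝ ♞ ♜│8
7│♟ ♟ ♟ ♟ ♟ ♟ ♟ ♟│7
6│· · · · · · · ·│6
5│· · · ♘ ♞ · · ·│5
4│· · · · · · · ·│4
3│· · · · · · · ·│3
2│♙ ♙ ♙ ♙ ♙ ♙ ♙ ♙│2
1│♖ · ♗ ♕ ♔ ♗ ♘ ♖│1
  ─────────────────
  a b c d e f g h

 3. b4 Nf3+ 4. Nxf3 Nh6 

  a b c d e f g h
  ─────────────────
8│♜ · ♝ ♛ ♚ ♝ · ♜│8
7│♟ ♟ ♟ ♟ ♟ ♟ ♟ ♟│7
6│· · · · · · · ♞│6
5│· · · ♘ · · · ·│5
4│· ♙ · · · · · ·│4
3│· · · · · ♘ · ·│3
2│♙ · ♙ ♙ ♙ ♙ ♙ ♙│2
1│♖ · ♗ ♕ ♔ ♗ · ♖│1
  ─────────────────
  a b c d e f g h

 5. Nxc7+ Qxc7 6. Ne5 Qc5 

  a b c d e f g h
  ─────────────────
8│♜ · ♝ · ♚ ♝ · ♜│8
7│♟ ♟ · ♟ ♟ ♟ ♟ ♟│7
6│· · · · · · · ♞│6
5│· · ♛ · ♘ · · ·│5
4│· ♙ · · · · · ·│4
3│· · · · · · · ·│3
2│♙ · ♙ ♙ ♙ ♙ ♙ ♙│2
1│♖ · ♗ ♕ ♔ ♗ · ♖│1
  ─────────────────
  a b c d e f g h

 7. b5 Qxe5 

  a b c d e f g h
  ─────────────────
8│♜ · ♝ · ♚ ♝ · ♜│8
7│♟ ♟ · ♟ ♟ ♟ ♟ ♟│7
6│· · · · · · · ♞│6
5│· ♙ · · ♛ · · ·│5
4│· · · · · · · ·│4
3│· · · · · · · ·│3
2│♙ · ♙ ♙ ♙ ♙ ♙ ♙│2
1│♖ · ♗ ♕ ♔ ♗ · ♖│1
  ─────────────────
  a b c d e f g h


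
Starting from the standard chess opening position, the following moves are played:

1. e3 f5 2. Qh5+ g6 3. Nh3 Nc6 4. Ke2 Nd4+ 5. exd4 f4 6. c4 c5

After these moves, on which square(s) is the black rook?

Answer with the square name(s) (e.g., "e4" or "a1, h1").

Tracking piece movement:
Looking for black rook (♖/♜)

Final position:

  a b c d e f g h
  ─────────────────
8│♜ · ♝ ♛ ♚ ♝ ♞ ♜│8
7│♟ ♟ · ♟ ♟ · · ♟│7
6│· · · · · · ♟ ·│6
5│· · ♟ · · · · ♕│5
4│· · ♙ ♙ · ♟ · ·│4
3│· · · · · · · ♘│3
2│♙ ♙ · ♙ ♔ ♙ ♙ ♙│2
1│♖ ♘ ♗ · · ♗ · ♖│1
  ─────────────────
  a b c d e f g h


a8, h8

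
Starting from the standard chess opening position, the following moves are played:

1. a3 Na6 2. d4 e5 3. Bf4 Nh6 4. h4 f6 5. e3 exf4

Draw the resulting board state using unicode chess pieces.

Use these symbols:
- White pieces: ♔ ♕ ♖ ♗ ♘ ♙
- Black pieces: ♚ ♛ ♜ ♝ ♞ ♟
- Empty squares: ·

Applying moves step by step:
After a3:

♜ ♞ ♝ ♛ ♚ ♝ ♞ ♜
♟ ♟ ♟ ♟ ♟ ♟ ♟ ♟
· · · · · · · ·
· · · · · · · ·
· · · · · · · ·
♙ · · · · · · ·
· ♙ ♙ ♙ ♙ ♙ ♙ ♙
♖ ♘ ♗ ♕ ♔ ♗ ♘ ♖


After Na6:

♜ · ♝ ♛ ♚ ♝ ♞ ♜
♟ ♟ ♟ ♟ ♟ ♟ ♟ ♟
♞ · · · · · · ·
· · · · · · · ·
· · · · · · · ·
♙ · · · · · · ·
· ♙ ♙ ♙ ♙ ♙ ♙ ♙
♖ ♘ ♗ ♕ ♔ ♗ ♘ ♖


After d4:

♜ · ♝ ♛ ♚ ♝ ♞ ♜
♟ ♟ ♟ ♟ ♟ ♟ ♟ ♟
♞ · · · · · · ·
· · · · · · · ·
· · · ♙ · · · ·
♙ · · · · · · ·
· ♙ ♙ · ♙ ♙ ♙ ♙
♖ ♘ ♗ ♕ ♔ ♗ ♘ ♖


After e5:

♜ · ♝ ♛ ♚ ♝ ♞ ♜
♟ ♟ ♟ ♟ · ♟ ♟ ♟
♞ · · · · · · ·
· · · · ♟ · · ·
· · · ♙ · · · ·
♙ · · · · · · ·
· ♙ ♙ · ♙ ♙ ♙ ♙
♖ ♘ ♗ ♕ ♔ ♗ ♘ ♖


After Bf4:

♜ · ♝ ♛ ♚ ♝ ♞ ♜
♟ ♟ ♟ ♟ · ♟ ♟ ♟
♞ · · · · · · ·
· · · · ♟ · · ·
· · · ♙ · ♗ · ·
♙ · · · · · · ·
· ♙ ♙ · ♙ ♙ ♙ ♙
♖ ♘ · ♕ ♔ ♗ ♘ ♖


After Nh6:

♜ · ♝ ♛ ♚ ♝ · ♜
♟ ♟ ♟ ♟ · ♟ ♟ ♟
♞ · · · · · · ♞
· · · · ♟ · · ·
· · · ♙ · ♗ · ·
♙ · · · · · · ·
· ♙ ♙ · ♙ ♙ ♙ ♙
♖ ♘ · ♕ ♔ ♗ ♘ ♖


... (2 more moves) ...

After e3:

♜ · ♝ ♛ ♚ ♝ · ♜
♟ ♟ ♟ ♟ · · ♟ ♟
♞ · · · · ♟ · ♞
· · · · ♟ · · ·
· · · ♙ · ♗ · ♙
♙ · · · ♙ · · ·
· ♙ ♙ · · ♙ ♙ ·
♖ ♘ · ♕ ♔ ♗ ♘ ♖


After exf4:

♜ · ♝ ♛ ♚ ♝ · ♜
♟ ♟ ♟ ♟ · · ♟ ♟
♞ · · · · ♟ · ♞
· · · · · · · ·
· · · ♙ · ♟ · ♙
♙ · · · ♙ · · ·
· ♙ ♙ · · ♙ ♙ ·
♖ ♘ · ♕ ♔ ♗ ♘ ♖



  a b c d e f g h
  ─────────────────
8│♜ · ♝ ♛ ♚ ♝ · ♜│8
7│♟ ♟ ♟ ♟ · · ♟ ♟│7
6│♞ · · · · ♟ · ♞│6
5│· · · · · · · ·│5
4│· · · ♙ · ♟ · ♙│4
3│♙ · · · ♙ · · ·│3
2│· ♙ ♙ · · ♙ ♙ ·│2
1│♖ ♘ · ♕ ♔ ♗ ♘ ♖│1
  ─────────────────
  a b c d e f g h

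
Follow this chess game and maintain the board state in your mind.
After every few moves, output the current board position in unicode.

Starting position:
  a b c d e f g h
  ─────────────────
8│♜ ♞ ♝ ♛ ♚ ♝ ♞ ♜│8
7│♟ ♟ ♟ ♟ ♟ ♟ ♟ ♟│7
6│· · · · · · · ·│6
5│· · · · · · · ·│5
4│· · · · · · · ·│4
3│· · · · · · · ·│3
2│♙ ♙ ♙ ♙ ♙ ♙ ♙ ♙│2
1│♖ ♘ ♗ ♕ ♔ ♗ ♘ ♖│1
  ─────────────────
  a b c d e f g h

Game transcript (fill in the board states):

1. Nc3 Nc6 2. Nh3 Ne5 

  a b c d e f g h
  ─────────────────
8│♜ · ♝ ♛ ♚ ♝ ♞ ♜│8
7│♟ ♟ ♟ ♟ ♟ ♟ ♟ ♟│7
6│· · · · · · · ·│6
5│· · · · ♞ · · ·│5
4│· · · · · · · ·│4
3│· · ♘ · · · · ♘│3
2│♙ ♙ ♙ ♙ ♙ ♙ ♙ ♙│2
1│♖ · ♗ ♕ ♔ ♗ · ♖│1
  ─────────────────
  a b c d e f g h

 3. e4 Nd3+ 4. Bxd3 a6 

  a b c d e f g h
  ─────────────────
8│♜ · ♝ ♛ ♚ ♝ ♞ ♜│8
7│· ♟ ♟ ♟ ♟ ♟ ♟ ♟│7
6│♟ · · · · · · ·│6
5│· · · · · · · ·│5
4│· · · · ♙ · · ·│4
3│· · ♘ ♗ · · · ♘│3
2│♙ ♙ ♙ ♙ · ♙ ♙ ♙│2
1│♖ · ♗ ♕ ♔ · · ♖│1
  ─────────────────
  a b c d e f g h

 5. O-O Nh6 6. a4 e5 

  a b c d e f g h
  ─────────────────
8│♜ · ♝ ♛ ♚ ♝ · ♜│8
7│· ♟ ♟ ♟ · ♟ ♟ ♟│7
6│♟ · · · · · · ♞│6
5│· · · · ♟ · · ·│5
4│♙ · · · ♙ · · ·│4
3│· · ♘ ♗ · · · ♘│3
2│· ♙ ♙ ♙ · ♙ ♙ ♙│2
1│♖ · ♗ ♕ · ♖ ♔ ·│1
  ─────────────────
  a b c d e f g h

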